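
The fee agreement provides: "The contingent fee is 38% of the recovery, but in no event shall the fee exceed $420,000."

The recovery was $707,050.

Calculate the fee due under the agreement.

38% of $707,050 = $268,679.00
That is under the $420,000 cap.

$268,679.00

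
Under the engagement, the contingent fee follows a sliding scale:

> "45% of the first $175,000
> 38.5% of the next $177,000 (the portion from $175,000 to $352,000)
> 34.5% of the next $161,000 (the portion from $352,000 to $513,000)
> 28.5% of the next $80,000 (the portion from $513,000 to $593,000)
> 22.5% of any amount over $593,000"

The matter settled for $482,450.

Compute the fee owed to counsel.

First $175,000 at 45% = $78,750.00
Next $177,000 at 38.5% = $68,145.00
Remaining $130,450 at 34.5% = $45,005.25
Fee: $78,750.00 + $68,145.00 + $45,005.25 = $191,900.25

$191,900.25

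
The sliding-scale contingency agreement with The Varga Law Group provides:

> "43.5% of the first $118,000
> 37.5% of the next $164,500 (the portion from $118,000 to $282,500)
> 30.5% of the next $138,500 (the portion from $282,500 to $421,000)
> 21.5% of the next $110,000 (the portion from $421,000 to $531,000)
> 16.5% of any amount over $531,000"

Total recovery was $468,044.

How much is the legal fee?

$165,374.46

First $118,000 at 43.5% = $51,330.00
Next $164,500 at 37.5% = $61,687.50
Next $138,500 at 30.5% = $42,242.50
Remaining $47,044 at 21.5% = $10,114.46
Fee: $51,330.00 + $61,687.50 + $42,242.50 + $10,114.46 = $165,374.46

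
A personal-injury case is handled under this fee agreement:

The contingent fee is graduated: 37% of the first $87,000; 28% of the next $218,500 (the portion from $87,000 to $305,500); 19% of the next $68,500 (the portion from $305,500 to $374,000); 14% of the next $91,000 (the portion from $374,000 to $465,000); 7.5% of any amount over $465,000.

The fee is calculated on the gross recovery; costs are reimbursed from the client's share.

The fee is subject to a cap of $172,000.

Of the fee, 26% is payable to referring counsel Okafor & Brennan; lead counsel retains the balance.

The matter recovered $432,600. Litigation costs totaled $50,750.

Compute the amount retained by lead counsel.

$84,795.86

Fee base is the gross recovery, $432,600; costs are reimbursed separately.
First $87,000 at 37% = $32,190.00
Next $218,500 at 28% = $61,180.00
Next $68,500 at 19% = $13,015.00
Remaining $58,600 at 14% = $8,204.00
Fee: $32,190.00 + $61,180.00 + $13,015.00 + $8,204.00 = $114,589.00
$114,589.00 is under the $172,000 cap.
Referral share: 26% of $114,589.00 = $29,793.14; lead counsel retains $114,589.00 − $29,793.14 = $84,795.86.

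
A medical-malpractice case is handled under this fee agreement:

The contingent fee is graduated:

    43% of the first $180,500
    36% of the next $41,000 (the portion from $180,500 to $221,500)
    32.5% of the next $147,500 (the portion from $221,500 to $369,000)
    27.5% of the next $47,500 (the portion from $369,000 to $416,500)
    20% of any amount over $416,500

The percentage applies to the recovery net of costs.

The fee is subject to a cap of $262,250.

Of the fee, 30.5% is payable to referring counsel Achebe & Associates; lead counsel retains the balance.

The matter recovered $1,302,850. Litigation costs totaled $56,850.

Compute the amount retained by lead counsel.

Fee base (net of costs): $1,302,850 − $56,850 = $1,246,000
First $180,500 at 43% = $77,615.00
Next $41,000 at 36% = $14,760.00
Next $147,500 at 32.5% = $47,937.50
Next $47,500 at 27.5% = $13,062.50
Remaining $829,500 at 20% = $165,900.00
Fee: $77,615.00 + $14,760.00 + $47,937.50 + $13,062.50 + $165,900.00 = $319,275.00
$319,275.00 exceeds the $262,250 cap, so the fee is capped at $262,250.00.
Referral share: 30.5% of $262,250.00 = $79,986.25; lead counsel retains $262,250.00 − $79,986.25 = $182,263.75.

$182,263.75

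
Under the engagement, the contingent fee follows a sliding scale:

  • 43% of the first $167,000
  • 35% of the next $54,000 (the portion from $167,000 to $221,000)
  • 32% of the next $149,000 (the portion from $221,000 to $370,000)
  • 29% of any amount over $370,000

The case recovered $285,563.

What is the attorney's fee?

First $167,000 at 43% = $71,810.00
Next $54,000 at 35% = $18,900.00
Remaining $64,563 at 32% = $20,660.16
Fee: $71,810.00 + $18,900.00 + $20,660.16 = $111,370.16

$111,370.16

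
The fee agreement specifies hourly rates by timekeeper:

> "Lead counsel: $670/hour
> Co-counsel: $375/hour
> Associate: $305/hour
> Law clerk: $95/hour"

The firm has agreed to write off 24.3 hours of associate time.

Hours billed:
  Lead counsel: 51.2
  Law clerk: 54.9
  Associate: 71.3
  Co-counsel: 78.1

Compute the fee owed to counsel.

Lead counsel: 51.2 × $670 = $34,304.00
Co-counsel: 78.1 × $375 = $29,287.50
Associate: 71.3 × $305 = $21,746.50
Law clerk: 54.9 × $95 = $5,215.50
Subtotal: $90,553.50
Write-off: 24.3 × $305 = $7,411.50
Total: $90,553.50 − $7,411.50 = $83,142.00

$83,142.00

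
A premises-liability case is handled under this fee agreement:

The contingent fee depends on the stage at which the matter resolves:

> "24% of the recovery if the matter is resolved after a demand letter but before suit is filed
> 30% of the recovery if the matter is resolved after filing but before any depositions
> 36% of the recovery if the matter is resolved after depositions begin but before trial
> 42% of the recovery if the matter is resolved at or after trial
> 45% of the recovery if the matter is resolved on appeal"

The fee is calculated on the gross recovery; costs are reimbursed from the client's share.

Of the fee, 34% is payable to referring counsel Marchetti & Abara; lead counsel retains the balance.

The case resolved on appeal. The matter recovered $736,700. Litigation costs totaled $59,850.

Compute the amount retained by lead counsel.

$218,799.90

Fee base is the gross recovery, $736,700; costs are reimbursed separately.
The matter resolved on appeal, so the 45% rate applies.
$736,700 × 45% = $331,515.00
Referral share: 34% of $331,515.00 = $112,715.10; lead counsel retains $331,515.00 − $112,715.10 = $218,799.90.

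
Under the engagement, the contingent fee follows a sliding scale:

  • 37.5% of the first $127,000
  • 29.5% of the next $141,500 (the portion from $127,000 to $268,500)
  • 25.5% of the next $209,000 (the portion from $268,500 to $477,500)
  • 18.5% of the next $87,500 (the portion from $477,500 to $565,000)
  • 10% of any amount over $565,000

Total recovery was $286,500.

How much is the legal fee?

$93,957.50

First $127,000 at 37.5% = $47,625.00
Next $141,500 at 29.5% = $41,742.50
Remaining $18,000 at 25.5% = $4,590.00
Fee: $47,625.00 + $41,742.50 + $4,590.00 = $93,957.50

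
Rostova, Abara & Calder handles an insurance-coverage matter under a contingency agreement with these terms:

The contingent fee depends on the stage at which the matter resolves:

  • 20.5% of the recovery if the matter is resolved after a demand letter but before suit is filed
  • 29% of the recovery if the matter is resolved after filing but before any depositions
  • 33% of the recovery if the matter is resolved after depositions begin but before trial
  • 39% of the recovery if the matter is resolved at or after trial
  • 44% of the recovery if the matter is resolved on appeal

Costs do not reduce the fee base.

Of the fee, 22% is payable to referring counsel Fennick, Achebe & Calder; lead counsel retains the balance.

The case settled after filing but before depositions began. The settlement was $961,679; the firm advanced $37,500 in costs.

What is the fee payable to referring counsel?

$61,355.12

Fee base is the gross recovery, $961,679; costs are reimbursed separately.
The matter settled after filing but before depositions began, so the 29% rate applies.
$961,679 × 29% = $278,886.91
Referral share: 22% of $278,886.91 = $61,355.12; lead counsel retains $278,886.91 − $61,355.12 = $217,531.79.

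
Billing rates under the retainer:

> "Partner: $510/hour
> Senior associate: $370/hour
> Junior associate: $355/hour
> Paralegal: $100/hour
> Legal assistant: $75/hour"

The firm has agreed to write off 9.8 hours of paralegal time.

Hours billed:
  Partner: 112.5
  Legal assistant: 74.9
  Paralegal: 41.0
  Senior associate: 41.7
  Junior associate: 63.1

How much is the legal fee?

$103,942.00

Partner: 112.5 × $510 = $57,375.00
Senior associate: 41.7 × $370 = $15,429.00
Junior associate: 63.1 × $355 = $22,400.50
Paralegal: 41.0 × $100 = $4,100.00
Legal assistant: 74.9 × $75 = $5,617.50
Subtotal: $104,922.00
Write-off: 9.8 × $100 = $980.00
Total: $104,922.00 − $980.00 = $103,942.00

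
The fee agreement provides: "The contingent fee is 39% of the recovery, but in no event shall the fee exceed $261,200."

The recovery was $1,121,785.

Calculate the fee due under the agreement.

39% of $1,121,785 = $437,496.15
That exceeds the $261,200 cap, so the fee is capped at $261,200.

$261,200.00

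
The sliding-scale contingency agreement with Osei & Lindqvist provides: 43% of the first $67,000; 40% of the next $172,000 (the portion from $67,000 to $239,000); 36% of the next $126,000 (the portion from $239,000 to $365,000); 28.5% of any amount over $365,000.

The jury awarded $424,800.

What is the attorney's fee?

$160,013.00

First $67,000 at 43% = $28,810.00
Next $172,000 at 40% = $68,800.00
Next $126,000 at 36% = $45,360.00
Remaining $59,800 at 28.5% = $17,043.00
Fee: $28,810.00 + $68,800.00 + $45,360.00 + $17,043.00 = $160,013.00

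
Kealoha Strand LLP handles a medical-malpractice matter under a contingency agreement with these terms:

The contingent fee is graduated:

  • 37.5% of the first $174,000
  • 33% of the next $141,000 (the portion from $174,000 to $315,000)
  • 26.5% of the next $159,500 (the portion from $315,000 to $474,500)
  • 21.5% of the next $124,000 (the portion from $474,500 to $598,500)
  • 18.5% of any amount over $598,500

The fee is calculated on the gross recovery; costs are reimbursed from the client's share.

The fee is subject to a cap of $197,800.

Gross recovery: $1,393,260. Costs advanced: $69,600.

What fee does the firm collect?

Fee base is the gross recovery, $1,393,260; costs are reimbursed separately.
First $174,000 at 37.5% = $65,250.00
Next $141,000 at 33% = $46,530.00
Next $159,500 at 26.5% = $42,267.50
Next $124,000 at 21.5% = $26,660.00
Remaining $794,760 at 18.5% = $147,030.60
Fee: $65,250.00 + $46,530.00 + $42,267.50 + $26,660.00 + $147,030.60 = $327,738.10
$327,738.10 exceeds the $197,800 cap, so the fee is capped at $197,800.00.

$197,800.00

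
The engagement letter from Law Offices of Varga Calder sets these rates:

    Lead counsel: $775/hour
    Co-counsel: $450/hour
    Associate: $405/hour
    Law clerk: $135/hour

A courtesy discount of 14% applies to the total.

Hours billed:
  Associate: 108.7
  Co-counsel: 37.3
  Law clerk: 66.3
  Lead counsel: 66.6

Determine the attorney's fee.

Lead counsel: 66.6 × $775 = $51,615.00
Co-counsel: 37.3 × $450 = $16,785.00
Associate: 108.7 × $405 = $44,023.50
Law clerk: 66.3 × $135 = $8,950.50
Subtotal: $121,374.00
Less 14% discount: −$16,992.36
Total: $121,374.00 − $16,992.36 = $104,381.64

$104,381.64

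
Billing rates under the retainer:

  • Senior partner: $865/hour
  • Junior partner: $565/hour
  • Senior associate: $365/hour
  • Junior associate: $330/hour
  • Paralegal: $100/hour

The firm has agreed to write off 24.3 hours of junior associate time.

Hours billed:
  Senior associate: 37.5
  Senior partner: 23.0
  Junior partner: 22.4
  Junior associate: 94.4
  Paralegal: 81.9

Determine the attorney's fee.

$77,561.50

Senior partner: 23.0 × $865 = $19,895.00
Junior partner: 22.4 × $565 = $12,656.00
Senior associate: 37.5 × $365 = $13,687.50
Junior associate: 94.4 × $330 = $31,152.00
Paralegal: 81.9 × $100 = $8,190.00
Subtotal: $85,580.50
Write-off: 24.3 × $330 = $8,019.00
Total: $85,580.50 − $8,019.00 = $77,561.50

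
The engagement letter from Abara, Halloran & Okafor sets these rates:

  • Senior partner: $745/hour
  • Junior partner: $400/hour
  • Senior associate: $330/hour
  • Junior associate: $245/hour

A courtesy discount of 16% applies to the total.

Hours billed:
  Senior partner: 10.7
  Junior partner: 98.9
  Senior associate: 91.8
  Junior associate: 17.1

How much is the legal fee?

$68,892.60

Senior partner: 10.7 × $745 = $7,971.50
Junior partner: 98.9 × $400 = $39,560.00
Senior associate: 91.8 × $330 = $30,294.00
Junior associate: 17.1 × $245 = $4,189.50
Subtotal: $82,015.00
Less 16% discount: −$13,122.40
Total: $82,015.00 − $13,122.40 = $68,892.60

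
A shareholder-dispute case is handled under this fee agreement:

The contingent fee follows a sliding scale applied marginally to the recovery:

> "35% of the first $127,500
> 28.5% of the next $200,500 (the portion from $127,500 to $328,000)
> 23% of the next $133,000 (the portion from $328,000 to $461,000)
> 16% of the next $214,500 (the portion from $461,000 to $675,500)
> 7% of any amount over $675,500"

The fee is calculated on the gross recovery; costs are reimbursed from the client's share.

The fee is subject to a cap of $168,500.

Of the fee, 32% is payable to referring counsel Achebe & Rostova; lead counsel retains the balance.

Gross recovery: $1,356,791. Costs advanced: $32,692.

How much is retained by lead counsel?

Fee base is the gross recovery, $1,356,791; costs are reimbursed separately.
First $127,500 at 35% = $44,625.00
Next $200,500 at 28.5% = $57,142.50
Next $133,000 at 23% = $30,590.00
Next $214,500 at 16% = $34,320.00
Remaining $681,291 at 7% = $47,690.37
Fee: $44,625.00 + $57,142.50 + $30,590.00 + $34,320.00 + $47,690.37 = $214,367.87
$214,367.87 exceeds the $168,500 cap, so the fee is capped at $168,500.00.
Referral share: 32% of $168,500.00 = $53,920.00; lead counsel retains $168,500.00 − $53,920.00 = $114,580.00.

$114,580.00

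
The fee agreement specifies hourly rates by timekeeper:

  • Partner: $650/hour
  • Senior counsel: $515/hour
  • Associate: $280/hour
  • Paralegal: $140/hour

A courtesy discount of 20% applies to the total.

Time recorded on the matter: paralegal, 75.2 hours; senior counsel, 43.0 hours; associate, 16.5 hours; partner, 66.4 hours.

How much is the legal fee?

$64,362.40

Partner: 66.4 × $650 = $43,160.00
Senior counsel: 43.0 × $515 = $22,145.00
Associate: 16.5 × $280 = $4,620.00
Paralegal: 75.2 × $140 = $10,528.00
Subtotal: $80,453.00
Less 20% discount: −$16,090.60
Total: $80,453.00 − $16,090.60 = $64,362.40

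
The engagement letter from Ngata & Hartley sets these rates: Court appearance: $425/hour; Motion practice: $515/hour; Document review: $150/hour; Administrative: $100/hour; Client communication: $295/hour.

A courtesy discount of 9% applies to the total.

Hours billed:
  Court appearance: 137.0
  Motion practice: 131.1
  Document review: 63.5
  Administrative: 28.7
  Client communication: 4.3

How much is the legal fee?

$126,858.55

Court appearance: 137.0 × $425 = $58,225.00
Motion practice: 131.1 × $515 = $67,516.50
Document review: 63.5 × $150 = $9,525.00
Administrative: 28.7 × $100 = $2,870.00
Client communication: 4.3 × $295 = $1,268.50
Subtotal: $139,405.00
Less 9% discount: −$12,546.45
Total: $139,405.00 − $12,546.45 = $126,858.55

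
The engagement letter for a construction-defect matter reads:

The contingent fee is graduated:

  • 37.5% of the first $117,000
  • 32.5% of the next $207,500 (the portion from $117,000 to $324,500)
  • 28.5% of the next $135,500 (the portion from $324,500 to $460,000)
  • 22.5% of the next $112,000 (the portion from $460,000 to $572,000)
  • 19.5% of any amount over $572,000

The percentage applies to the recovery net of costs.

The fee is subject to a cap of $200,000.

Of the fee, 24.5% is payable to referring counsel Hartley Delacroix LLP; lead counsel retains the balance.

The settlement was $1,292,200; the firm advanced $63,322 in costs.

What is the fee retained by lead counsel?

Fee base (net of costs): $1,292,200 − $63,322 = $1,228,878
First $117,000 at 37.5% = $43,875.00
Next $207,500 at 32.5% = $67,437.50
Next $135,500 at 28.5% = $38,617.50
Next $112,000 at 22.5% = $25,200.00
Remaining $656,878 at 19.5% = $128,091.21
Fee: $43,875.00 + $67,437.50 + $38,617.50 + $25,200.00 + $128,091.21 = $303,221.21
$303,221.21 exceeds the $200,000 cap, so the fee is capped at $200,000.00.
Referral share: 24.5% of $200,000.00 = $49,000.00; lead counsel retains $200,000.00 − $49,000.00 = $151,000.00.

$151,000.00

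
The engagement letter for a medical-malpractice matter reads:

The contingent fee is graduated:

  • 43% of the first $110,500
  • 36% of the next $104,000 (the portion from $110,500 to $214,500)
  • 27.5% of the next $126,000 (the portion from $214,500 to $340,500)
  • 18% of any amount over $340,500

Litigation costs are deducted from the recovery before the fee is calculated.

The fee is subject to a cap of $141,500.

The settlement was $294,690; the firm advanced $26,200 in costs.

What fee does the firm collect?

Fee base (net of costs): $294,690 − $26,200 = $268,490
First $110,500 at 43% = $47,515.00
Next $104,000 at 36% = $37,440.00
Remaining $53,990 at 27.5% = $14,847.25
Fee: $47,515.00 + $37,440.00 + $14,847.25 = $99,802.25
$99,802.25 is under the $141,500 cap.

$99,802.25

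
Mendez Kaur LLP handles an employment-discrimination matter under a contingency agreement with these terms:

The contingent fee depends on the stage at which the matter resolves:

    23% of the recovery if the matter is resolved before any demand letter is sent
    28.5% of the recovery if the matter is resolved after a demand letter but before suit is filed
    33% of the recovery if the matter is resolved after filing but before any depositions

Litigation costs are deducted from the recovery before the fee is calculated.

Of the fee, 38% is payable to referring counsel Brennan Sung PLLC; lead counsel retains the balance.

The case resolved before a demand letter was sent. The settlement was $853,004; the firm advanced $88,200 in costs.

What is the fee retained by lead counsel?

$109,061.05

Fee base (net of costs): $853,004 − $88,200 = $764,804
The matter resolved before a demand letter was sent, so the 23% rate applies.
$764,804 × 23% = $175,904.92
Referral share: 38% of $175,904.92 = $66,843.87; lead counsel retains $175,904.92 − $66,843.87 = $109,061.05.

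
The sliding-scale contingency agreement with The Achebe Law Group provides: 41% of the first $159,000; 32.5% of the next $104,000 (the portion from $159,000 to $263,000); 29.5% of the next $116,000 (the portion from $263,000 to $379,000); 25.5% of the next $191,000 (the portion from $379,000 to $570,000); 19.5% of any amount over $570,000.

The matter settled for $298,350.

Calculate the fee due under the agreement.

First $159,000 at 41% = $65,190.00
Next $104,000 at 32.5% = $33,800.00
Remaining $35,350 at 29.5% = $10,428.25
Fee: $65,190.00 + $33,800.00 + $10,428.25 = $109,418.25

$109,418.25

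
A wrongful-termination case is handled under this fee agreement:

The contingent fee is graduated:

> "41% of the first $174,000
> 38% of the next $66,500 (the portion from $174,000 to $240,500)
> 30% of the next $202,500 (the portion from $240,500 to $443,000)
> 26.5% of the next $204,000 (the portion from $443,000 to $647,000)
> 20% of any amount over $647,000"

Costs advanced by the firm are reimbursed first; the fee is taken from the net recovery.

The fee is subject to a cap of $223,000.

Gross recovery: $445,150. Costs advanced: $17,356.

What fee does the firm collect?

$152,798.20

Fee base (net of costs): $445,150 − $17,356 = $427,794
First $174,000 at 41% = $71,340.00
Next $66,500 at 38% = $25,270.00
Remaining $187,294 at 30% = $56,188.20
Fee: $71,340.00 + $25,270.00 + $56,188.20 = $152,798.20
$152,798.20 is under the $223,000 cap.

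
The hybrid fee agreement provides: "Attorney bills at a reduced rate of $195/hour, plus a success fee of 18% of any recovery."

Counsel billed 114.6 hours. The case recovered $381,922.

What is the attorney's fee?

$91,092.96

Hourly: 114.6 × $195 = $22,347.00
Success fee: 18% of $381,922 = $68,745.96
Total: $22,347.00 + $68,745.96 = $91,092.96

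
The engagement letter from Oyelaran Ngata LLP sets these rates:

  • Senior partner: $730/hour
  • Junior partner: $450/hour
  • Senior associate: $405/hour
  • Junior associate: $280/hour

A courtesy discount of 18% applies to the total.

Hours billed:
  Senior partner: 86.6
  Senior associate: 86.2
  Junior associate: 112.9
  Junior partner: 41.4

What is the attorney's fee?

$121,664.22

Senior partner: 86.6 × $730 = $63,218.00
Junior partner: 41.4 × $450 = $18,630.00
Senior associate: 86.2 × $405 = $34,911.00
Junior associate: 112.9 × $280 = $31,612.00
Subtotal: $148,371.00
Less 18% discount: −$26,706.78
Total: $148,371.00 − $26,706.78 = $121,664.22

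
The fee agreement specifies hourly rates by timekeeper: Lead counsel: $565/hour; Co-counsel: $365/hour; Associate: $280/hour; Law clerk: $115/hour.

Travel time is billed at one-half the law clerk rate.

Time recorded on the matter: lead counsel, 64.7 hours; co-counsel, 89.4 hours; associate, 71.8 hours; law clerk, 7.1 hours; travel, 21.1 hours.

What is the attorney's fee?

$91,320.25

Lead counsel: 64.7 × $565 = $36,555.50
Co-counsel: 89.4 × $365 = $32,631.00
Associate: 71.8 × $280 = $20,104.00
Law clerk: 7.1 × $115 = $816.50
Subtotal: $36,555.50 + $32,631.00 + $20,104.00 + $816.50 = $90,107.00
Travel: 21.1 × ($115 ÷ 2) = 21.1 × $57.50 = $1,213.25
Total: $90,107.00 + $1,213.25 = $91,320.25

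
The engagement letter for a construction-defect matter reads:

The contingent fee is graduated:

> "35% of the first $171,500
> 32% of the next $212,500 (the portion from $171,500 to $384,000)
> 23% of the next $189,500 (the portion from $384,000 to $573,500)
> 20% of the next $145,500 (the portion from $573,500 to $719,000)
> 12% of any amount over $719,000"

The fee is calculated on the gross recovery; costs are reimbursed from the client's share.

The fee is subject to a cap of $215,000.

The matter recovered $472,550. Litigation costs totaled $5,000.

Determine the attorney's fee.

$148,391.50

Fee base is the gross recovery, $472,550; costs are reimbursed separately.
First $171,500 at 35% = $60,025.00
Next $212,500 at 32% = $68,000.00
Remaining $88,550 at 23% = $20,366.50
Fee: $60,025.00 + $68,000.00 + $20,366.50 = $148,391.50
$148,391.50 is under the $215,000 cap.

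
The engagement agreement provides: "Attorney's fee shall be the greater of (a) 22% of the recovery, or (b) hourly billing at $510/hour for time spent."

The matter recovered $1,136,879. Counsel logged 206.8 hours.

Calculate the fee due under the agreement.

(a) 22% of $1,136,879 = $250,113.38
(b) 206.8 × $510 = $105,468.00
The greater is (a): $250,113.38.

$250,113.38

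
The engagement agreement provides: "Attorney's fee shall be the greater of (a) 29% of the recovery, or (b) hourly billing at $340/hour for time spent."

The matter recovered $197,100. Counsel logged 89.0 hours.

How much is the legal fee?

(a) 29% of $197,100 = $57,159.00
(b) 89.0 × $340 = $30,260.00
The greater is (a): $57,159.00.

$57,159.00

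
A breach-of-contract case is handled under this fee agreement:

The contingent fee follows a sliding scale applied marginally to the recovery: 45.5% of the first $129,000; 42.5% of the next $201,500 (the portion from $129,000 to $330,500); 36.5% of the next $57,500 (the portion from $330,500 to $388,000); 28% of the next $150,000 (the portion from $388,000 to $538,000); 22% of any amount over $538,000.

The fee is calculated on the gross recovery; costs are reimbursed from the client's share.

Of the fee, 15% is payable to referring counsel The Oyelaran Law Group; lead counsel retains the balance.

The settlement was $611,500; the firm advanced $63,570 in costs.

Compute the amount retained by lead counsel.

Fee base is the gross recovery, $611,500; costs are reimbursed separately.
First $129,000 at 45.5% = $58,695.00
Next $201,500 at 42.5% = $85,637.50
Next $57,500 at 36.5% = $20,987.50
Next $150,000 at 28% = $42,000.00
Remaining $73,500 at 22% = $16,170.00
Fee: $58,695.00 + $85,637.50 + $20,987.50 + $42,000.00 + $16,170.00 = $223,490.00
Referral share: 15% of $223,490.00 = $33,523.50; lead counsel retains $223,490.00 − $33,523.50 = $189,966.50.

$189,966.50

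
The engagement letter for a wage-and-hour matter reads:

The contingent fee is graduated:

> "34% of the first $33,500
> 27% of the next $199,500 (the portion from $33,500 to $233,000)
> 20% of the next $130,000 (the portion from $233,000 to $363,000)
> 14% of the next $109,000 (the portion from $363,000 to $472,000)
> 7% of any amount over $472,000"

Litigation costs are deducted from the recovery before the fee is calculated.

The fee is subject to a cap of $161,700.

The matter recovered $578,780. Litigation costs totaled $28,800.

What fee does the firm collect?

$111,973.60

Fee base (net of costs): $578,780 − $28,800 = $549,980
First $33,500 at 34% = $11,390.00
Next $199,500 at 27% = $53,865.00
Next $130,000 at 20% = $26,000.00
Next $109,000 at 14% = $15,260.00
Remaining $77,980 at 7% = $5,458.60
Fee: $11,390.00 + $53,865.00 + $26,000.00 + $15,260.00 + $5,458.60 = $111,973.60
$111,973.60 is under the $161,700 cap.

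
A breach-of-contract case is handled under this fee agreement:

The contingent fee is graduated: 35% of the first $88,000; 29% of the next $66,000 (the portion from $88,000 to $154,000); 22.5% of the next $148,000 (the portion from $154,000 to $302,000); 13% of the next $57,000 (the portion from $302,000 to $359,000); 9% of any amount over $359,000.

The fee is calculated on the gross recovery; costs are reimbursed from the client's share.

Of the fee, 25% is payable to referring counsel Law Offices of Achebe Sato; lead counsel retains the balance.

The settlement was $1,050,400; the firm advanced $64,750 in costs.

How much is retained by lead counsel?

$114,657.00

Fee base is the gross recovery, $1,050,400; costs are reimbursed separately.
First $88,000 at 35% = $30,800.00
Next $66,000 at 29% = $19,140.00
Next $148,000 at 22.5% = $33,300.00
Next $57,000 at 13% = $7,410.00
Remaining $691,400 at 9% = $62,226.00
Fee: $30,800.00 + $19,140.00 + $33,300.00 + $7,410.00 + $62,226.00 = $152,876.00
Referral share: 25% of $152,876.00 = $38,219.00; lead counsel retains $152,876.00 − $38,219.00 = $114,657.00.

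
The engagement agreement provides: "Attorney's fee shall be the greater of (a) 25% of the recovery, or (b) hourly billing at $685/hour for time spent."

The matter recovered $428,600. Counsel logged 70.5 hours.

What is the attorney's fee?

$107,150.00

(a) 25% of $428,600 = $107,150.00
(b) 70.5 × $685 = $48,292.50
The greater is (a): $107,150.00.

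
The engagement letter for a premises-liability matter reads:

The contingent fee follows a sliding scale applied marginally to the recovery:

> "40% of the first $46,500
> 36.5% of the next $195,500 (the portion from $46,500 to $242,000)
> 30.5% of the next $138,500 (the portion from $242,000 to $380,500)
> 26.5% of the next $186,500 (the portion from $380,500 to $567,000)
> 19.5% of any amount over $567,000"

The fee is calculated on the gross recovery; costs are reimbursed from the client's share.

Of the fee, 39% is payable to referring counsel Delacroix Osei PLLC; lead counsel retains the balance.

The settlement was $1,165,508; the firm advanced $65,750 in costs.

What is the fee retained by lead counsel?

Fee base is the gross recovery, $1,165,508; costs are reimbursed separately.
First $46,500 at 40% = $18,600.00
Next $195,500 at 36.5% = $71,357.50
Next $138,500 at 30.5% = $42,242.50
Next $186,500 at 26.5% = $49,422.50
Remaining $598,508 at 19.5% = $116,709.06
Fee: $18,600.00 + $71,357.50 + $42,242.50 + $49,422.50 + $116,709.06 = $298,331.56
Referral share: 39% of $298,331.56 = $116,349.31; lead counsel retains $298,331.56 − $116,349.31 = $181,982.25.

$181,982.25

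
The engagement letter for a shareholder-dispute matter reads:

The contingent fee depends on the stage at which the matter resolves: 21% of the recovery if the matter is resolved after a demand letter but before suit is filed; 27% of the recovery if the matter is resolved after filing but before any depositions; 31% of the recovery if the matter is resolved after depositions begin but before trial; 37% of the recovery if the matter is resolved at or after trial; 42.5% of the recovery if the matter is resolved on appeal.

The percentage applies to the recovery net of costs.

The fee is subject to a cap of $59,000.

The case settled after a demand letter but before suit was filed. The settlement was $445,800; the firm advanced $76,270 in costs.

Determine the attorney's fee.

Fee base (net of costs): $445,800 − $76,270 = $369,530
The matter settled after a demand letter but before suit was filed, so the 21% rate applies.
$369,530 × 21% = $77,601.30
$77,601.30 exceeds the $59,000 cap, so the fee is capped at $59,000.00.

$59,000.00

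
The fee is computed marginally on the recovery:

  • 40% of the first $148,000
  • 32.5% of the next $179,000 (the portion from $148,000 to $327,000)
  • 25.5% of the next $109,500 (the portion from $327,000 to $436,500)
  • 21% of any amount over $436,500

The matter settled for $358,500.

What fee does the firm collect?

$125,407.50

First $148,000 at 40% = $59,200.00
Next $179,000 at 32.5% = $58,175.00
Remaining $31,500 at 25.5% = $8,032.50
Fee: $59,200.00 + $58,175.00 + $8,032.50 = $125,407.50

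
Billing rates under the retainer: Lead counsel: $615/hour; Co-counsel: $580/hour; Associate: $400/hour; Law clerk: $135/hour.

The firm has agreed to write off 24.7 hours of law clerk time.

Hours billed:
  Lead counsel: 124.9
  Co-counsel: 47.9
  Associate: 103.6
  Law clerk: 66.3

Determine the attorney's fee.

$151,651.50

Lead counsel: 124.9 × $615 = $76,813.50
Co-counsel: 47.9 × $580 = $27,782.00
Associate: 103.6 × $400 = $41,440.00
Law clerk: 66.3 × $135 = $8,950.50
Subtotal: $154,986.00
Write-off: 24.7 × $135 = $3,334.50
Total: $154,986.00 − $3,334.50 = $151,651.50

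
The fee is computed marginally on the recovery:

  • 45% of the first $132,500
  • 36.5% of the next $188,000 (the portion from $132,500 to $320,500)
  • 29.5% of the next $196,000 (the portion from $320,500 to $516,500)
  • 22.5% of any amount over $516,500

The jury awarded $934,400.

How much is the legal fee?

First $132,500 at 45% = $59,625.00
Next $188,000 at 36.5% = $68,620.00
Next $196,000 at 29.5% = $57,820.00
Remaining $417,900 at 22.5% = $94,027.50
Fee: $59,625.00 + $68,620.00 + $57,820.00 + $94,027.50 = $280,092.50

$280,092.50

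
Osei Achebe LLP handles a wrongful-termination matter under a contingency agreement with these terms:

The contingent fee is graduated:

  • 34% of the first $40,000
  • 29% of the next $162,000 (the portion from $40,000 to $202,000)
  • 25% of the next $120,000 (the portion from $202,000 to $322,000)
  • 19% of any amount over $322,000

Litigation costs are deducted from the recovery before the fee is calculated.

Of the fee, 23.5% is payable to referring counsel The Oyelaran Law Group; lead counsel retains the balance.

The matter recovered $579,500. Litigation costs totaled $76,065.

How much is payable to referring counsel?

Fee base (net of costs): $579,500 − $76,065 = $503,435
First $40,000 at 34% = $13,600.00
Next $162,000 at 29% = $46,980.00
Next $120,000 at 25% = $30,000.00
Remaining $181,435 at 19% = $34,472.65
Fee: $13,600.00 + $46,980.00 + $30,000.00 + $34,472.65 = $125,052.65
Referral share: 23.5% of $125,052.65 = $29,387.37; lead counsel retains $125,052.65 − $29,387.37 = $95,665.28.

$29,387.37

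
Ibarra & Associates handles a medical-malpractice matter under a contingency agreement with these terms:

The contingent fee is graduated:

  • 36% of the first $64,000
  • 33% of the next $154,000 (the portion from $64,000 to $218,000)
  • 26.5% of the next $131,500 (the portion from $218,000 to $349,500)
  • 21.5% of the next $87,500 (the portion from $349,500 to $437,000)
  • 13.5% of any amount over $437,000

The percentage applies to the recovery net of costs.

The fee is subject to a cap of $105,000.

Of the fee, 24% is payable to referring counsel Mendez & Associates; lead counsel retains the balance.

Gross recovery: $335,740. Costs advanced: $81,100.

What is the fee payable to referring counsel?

Fee base (net of costs): $335,740 − $81,100 = $254,640
First $64,000 at 36% = $23,040.00
Next $154,000 at 33% = $50,820.00
Remaining $36,640 at 26.5% = $9,709.60
Fee: $23,040.00 + $50,820.00 + $9,709.60 = $83,569.60
$83,569.60 is under the $105,000 cap.
Referral share: 24% of $83,569.60 = $20,056.70; lead counsel retains $83,569.60 − $20,056.70 = $63,512.90.

$20,056.70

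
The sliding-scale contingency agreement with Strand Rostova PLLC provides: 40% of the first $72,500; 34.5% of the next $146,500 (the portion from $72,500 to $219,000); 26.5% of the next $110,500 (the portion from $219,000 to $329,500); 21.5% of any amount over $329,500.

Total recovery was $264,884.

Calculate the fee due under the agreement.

$91,701.76

First $72,500 at 40% = $29,000.00
Next $146,500 at 34.5% = $50,542.50
Remaining $45,884 at 26.5% = $12,159.26
Fee: $29,000.00 + $50,542.50 + $12,159.26 = $91,701.76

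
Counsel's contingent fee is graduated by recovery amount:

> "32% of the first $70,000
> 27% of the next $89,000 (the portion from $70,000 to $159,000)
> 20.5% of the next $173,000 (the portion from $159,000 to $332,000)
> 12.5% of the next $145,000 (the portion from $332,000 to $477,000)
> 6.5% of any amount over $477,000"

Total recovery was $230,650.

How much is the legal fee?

First $70,000 at 32% = $22,400.00
Next $89,000 at 27% = $24,030.00
Remaining $71,650 at 20.5% = $14,688.25
Fee: $22,400.00 + $24,030.00 + $14,688.25 = $61,118.25

$61,118.25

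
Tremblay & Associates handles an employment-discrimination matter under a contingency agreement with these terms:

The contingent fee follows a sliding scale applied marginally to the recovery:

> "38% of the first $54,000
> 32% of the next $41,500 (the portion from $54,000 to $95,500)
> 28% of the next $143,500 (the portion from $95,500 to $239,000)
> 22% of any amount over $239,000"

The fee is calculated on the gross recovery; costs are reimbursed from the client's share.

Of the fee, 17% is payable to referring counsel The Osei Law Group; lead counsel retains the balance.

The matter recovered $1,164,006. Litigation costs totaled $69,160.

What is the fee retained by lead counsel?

Fee base is the gross recovery, $1,164,006; costs are reimbursed separately.
First $54,000 at 38% = $20,520.00
Next $41,500 at 32% = $13,280.00
Next $143,500 at 28% = $40,180.00
Remaining $925,006 at 22% = $203,501.32
Fee: $20,520.00 + $13,280.00 + $40,180.00 + $203,501.32 = $277,481.32
Referral share: 17% of $277,481.32 = $47,171.82; lead counsel retains $277,481.32 − $47,171.82 = $230,309.50.

$230,309.50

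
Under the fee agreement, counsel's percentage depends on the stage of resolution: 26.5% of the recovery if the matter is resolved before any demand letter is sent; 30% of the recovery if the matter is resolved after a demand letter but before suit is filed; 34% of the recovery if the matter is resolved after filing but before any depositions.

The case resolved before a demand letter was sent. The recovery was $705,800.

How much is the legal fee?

The matter resolved before a demand letter was sent, so the 26.5% rate applies.
$705,800 × 26.5% = $187,037.00

$187,037.00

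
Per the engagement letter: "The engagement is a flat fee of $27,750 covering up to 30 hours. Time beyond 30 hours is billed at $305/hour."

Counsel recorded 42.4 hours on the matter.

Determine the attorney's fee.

Flat fee: $27,750.00
Excess hours: 42.4 − 30 = 12.4
Overrun: 12.4 × $305 = $3,782.00
Total: $27,750.00 + $3,782.00 = $31,532.00

$31,532.00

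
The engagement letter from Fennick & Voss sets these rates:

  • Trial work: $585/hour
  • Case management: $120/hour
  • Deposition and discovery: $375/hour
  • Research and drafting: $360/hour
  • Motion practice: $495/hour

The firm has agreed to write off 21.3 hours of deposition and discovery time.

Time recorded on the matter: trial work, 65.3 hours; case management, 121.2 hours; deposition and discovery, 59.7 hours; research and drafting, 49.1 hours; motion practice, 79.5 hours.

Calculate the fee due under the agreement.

$124,173.00

Trial work: 65.3 × $585 = $38,200.50
Case management: 121.2 × $120 = $14,544.00
Deposition and discovery: 59.7 × $375 = $22,387.50
Research and drafting: 49.1 × $360 = $17,676.00
Motion practice: 79.5 × $495 = $39,352.50
Subtotal: $132,160.50
Write-off: 21.3 × $375 = $7,987.50
Total: $132,160.50 − $7,987.50 = $124,173.00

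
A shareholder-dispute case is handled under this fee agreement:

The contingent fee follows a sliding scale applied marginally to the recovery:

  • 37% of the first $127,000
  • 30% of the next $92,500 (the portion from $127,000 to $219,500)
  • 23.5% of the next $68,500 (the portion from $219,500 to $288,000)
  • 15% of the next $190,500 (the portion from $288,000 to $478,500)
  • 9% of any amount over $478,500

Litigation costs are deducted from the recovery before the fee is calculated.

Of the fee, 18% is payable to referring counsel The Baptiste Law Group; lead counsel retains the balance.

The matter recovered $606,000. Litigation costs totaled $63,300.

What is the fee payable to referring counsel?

Fee base (net of costs): $606,000 − $63,300 = $542,700
First $127,000 at 37% = $46,990.00
Next $92,500 at 30% = $27,750.00
Next $68,500 at 23.5% = $16,097.50
Next $190,500 at 15% = $28,575.00
Remaining $64,200 at 9% = $5,778.00
Fee: $46,990.00 + $27,750.00 + $16,097.50 + $28,575.00 + $5,778.00 = $125,190.50
Referral share: 18% of $125,190.50 = $22,534.29; lead counsel retains $125,190.50 − $22,534.29 = $102,656.21.

$22,534.29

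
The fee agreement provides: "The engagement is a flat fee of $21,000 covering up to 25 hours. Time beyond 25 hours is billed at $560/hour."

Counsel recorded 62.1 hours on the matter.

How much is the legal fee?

Flat fee: $21,000.00
Excess hours: 62.1 − 25 = 37.1
Overrun: 37.1 × $560 = $20,776.00
Total: $21,000.00 + $20,776.00 = $41,776.00

$41,776.00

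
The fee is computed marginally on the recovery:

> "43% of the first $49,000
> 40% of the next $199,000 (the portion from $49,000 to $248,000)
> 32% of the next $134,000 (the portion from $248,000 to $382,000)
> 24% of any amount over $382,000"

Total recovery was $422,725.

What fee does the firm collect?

First $49,000 at 43% = $21,070.00
Next $199,000 at 40% = $79,600.00
Next $134,000 at 32% = $42,880.00
Remaining $40,725 at 24% = $9,774.00
Fee: $21,070.00 + $79,600.00 + $42,880.00 + $9,774.00 = $153,324.00

$153,324.00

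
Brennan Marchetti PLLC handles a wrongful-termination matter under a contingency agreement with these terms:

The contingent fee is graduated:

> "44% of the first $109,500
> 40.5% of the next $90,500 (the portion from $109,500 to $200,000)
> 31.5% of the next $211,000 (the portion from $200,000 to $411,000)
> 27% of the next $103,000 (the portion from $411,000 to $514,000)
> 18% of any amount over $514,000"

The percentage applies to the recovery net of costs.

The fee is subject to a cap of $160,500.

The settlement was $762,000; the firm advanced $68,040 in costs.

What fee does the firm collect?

$160,500.00

Fee base (net of costs): $762,000 − $68,040 = $693,960
First $109,500 at 44% = $48,180.00
Next $90,500 at 40.5% = $36,652.50
Next $211,000 at 31.5% = $66,465.00
Next $103,000 at 27% = $27,810.00
Remaining $179,960 at 18% = $32,392.80
Fee: $48,180.00 + $36,652.50 + $66,465.00 + $27,810.00 + $32,392.80 = $211,500.30
$211,500.30 exceeds the $160,500 cap, so the fee is capped at $160,500.00.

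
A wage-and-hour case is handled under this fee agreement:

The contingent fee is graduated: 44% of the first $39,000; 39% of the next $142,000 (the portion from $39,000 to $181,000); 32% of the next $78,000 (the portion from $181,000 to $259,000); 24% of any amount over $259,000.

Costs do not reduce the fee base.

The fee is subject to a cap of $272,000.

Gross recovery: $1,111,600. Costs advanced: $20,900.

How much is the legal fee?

Fee base is the gross recovery, $1,111,600; costs are reimbursed separately.
First $39,000 at 44% = $17,160.00
Next $142,000 at 39% = $55,380.00
Next $78,000 at 32% = $24,960.00
Remaining $852,600 at 24% = $204,624.00
Fee: $17,160.00 + $55,380.00 + $24,960.00 + $204,624.00 = $302,124.00
$302,124.00 exceeds the $272,000 cap, so the fee is capped at $272,000.00.

$272,000.00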